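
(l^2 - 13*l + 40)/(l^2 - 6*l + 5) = (l - 8)/(l - 1)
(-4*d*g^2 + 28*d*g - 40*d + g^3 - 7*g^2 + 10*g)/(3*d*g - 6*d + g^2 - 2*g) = (-4*d*g + 20*d + g^2 - 5*g)/(3*d + g)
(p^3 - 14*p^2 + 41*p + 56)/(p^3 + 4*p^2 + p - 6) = (p^3 - 14*p^2 + 41*p + 56)/(p^3 + 4*p^2 + p - 6)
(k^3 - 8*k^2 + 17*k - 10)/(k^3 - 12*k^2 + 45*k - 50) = (k - 1)/(k - 5)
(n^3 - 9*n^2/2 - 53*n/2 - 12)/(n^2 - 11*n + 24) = (2*n^2 + 7*n + 3)/(2*(n - 3))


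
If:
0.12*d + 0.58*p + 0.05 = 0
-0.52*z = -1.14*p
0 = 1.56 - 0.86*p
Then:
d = -9.18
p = 1.81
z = 3.98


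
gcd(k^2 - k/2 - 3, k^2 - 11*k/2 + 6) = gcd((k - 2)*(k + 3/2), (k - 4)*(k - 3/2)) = 1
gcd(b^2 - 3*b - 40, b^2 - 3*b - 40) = b^2 - 3*b - 40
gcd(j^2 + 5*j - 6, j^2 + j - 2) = j - 1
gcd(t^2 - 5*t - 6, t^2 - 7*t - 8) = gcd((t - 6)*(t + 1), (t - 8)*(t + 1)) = t + 1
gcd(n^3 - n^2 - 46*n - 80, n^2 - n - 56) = n - 8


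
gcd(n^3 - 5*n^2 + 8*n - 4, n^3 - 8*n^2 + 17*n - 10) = n^2 - 3*n + 2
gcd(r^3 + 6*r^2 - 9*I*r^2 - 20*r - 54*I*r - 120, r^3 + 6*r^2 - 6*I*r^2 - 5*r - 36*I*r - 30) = r^2 + r*(6 - 5*I) - 30*I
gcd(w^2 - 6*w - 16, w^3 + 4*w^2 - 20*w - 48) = w + 2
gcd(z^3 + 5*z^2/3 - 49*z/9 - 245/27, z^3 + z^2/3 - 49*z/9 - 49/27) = z^2 - 49/9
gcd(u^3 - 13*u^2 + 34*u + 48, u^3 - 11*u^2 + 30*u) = u - 6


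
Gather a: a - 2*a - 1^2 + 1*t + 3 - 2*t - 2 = -a - t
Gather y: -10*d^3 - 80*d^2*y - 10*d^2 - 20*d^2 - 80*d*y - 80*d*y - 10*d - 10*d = -10*d^3 - 30*d^2 - 20*d + y*(-80*d^2 - 160*d)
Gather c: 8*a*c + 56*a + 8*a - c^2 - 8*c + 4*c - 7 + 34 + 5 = 64*a - c^2 + c*(8*a - 4) + 32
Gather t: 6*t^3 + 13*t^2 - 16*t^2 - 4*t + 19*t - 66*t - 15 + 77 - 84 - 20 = 6*t^3 - 3*t^2 - 51*t - 42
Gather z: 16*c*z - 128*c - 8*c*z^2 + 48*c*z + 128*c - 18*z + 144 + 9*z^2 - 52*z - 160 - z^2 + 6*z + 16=z^2*(8 - 8*c) + z*(64*c - 64)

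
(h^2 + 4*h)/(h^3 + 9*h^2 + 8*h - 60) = h*(h + 4)/(h^3 + 9*h^2 + 8*h - 60)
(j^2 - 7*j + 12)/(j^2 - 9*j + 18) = (j - 4)/(j - 6)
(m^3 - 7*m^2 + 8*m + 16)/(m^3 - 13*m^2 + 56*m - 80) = (m + 1)/(m - 5)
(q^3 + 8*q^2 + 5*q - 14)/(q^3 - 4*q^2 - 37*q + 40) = (q^2 + 9*q + 14)/(q^2 - 3*q - 40)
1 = 1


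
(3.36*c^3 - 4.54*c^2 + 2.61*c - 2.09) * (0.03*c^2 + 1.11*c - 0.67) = 0.1008*c^5 + 3.5934*c^4 - 7.2123*c^3 + 5.8762*c^2 - 4.0686*c + 1.4003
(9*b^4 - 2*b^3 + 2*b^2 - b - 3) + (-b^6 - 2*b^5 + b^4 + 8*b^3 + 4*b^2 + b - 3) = -b^6 - 2*b^5 + 10*b^4 + 6*b^3 + 6*b^2 - 6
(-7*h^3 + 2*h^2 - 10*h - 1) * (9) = -63*h^3 + 18*h^2 - 90*h - 9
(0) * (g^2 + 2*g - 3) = 0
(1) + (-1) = 0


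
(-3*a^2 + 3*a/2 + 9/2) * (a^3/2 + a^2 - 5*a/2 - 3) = -3*a^5/2 - 9*a^4/4 + 45*a^3/4 + 39*a^2/4 - 63*a/4 - 27/2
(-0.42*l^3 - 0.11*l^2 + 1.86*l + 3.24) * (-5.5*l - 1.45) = 2.31*l^4 + 1.214*l^3 - 10.0705*l^2 - 20.517*l - 4.698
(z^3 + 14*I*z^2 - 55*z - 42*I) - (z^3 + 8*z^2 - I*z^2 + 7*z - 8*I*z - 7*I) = -8*z^2 + 15*I*z^2 - 62*z + 8*I*z - 35*I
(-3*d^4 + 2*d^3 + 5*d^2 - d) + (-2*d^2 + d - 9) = -3*d^4 + 2*d^3 + 3*d^2 - 9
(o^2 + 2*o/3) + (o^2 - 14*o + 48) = 2*o^2 - 40*o/3 + 48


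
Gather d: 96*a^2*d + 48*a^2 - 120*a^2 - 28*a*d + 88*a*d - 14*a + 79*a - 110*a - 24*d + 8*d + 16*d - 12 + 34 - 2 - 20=-72*a^2 - 45*a + d*(96*a^2 + 60*a)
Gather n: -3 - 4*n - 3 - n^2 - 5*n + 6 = -n^2 - 9*n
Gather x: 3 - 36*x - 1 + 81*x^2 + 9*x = 81*x^2 - 27*x + 2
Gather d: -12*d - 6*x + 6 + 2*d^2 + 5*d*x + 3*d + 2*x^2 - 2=2*d^2 + d*(5*x - 9) + 2*x^2 - 6*x + 4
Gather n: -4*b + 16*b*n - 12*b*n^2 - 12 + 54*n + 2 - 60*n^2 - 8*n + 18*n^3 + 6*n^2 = -4*b + 18*n^3 + n^2*(-12*b - 54) + n*(16*b + 46) - 10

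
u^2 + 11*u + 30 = (u + 5)*(u + 6)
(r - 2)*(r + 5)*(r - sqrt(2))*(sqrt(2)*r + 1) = sqrt(2)*r^4 - r^3 + 3*sqrt(2)*r^3 - 11*sqrt(2)*r^2 - 3*r^2 - 3*sqrt(2)*r + 10*r + 10*sqrt(2)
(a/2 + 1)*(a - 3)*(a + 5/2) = a^3/2 + 3*a^2/4 - 17*a/4 - 15/2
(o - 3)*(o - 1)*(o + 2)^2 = o^4 - 9*o^2 - 4*o + 12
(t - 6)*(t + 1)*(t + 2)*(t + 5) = t^4 + 2*t^3 - 31*t^2 - 92*t - 60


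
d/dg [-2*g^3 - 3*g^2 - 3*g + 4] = -6*g^2 - 6*g - 3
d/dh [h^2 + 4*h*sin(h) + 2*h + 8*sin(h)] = 4*h*cos(h) + 2*h + 4*sin(h) + 8*cos(h) + 2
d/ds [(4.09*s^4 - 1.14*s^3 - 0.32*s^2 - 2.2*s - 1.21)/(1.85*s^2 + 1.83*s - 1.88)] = (15.133*s^5 + 20.3451*s^4 - 34.9292*s^3 + 9.914*s^2 + 5.6802*s + 6.3503)/(3.4225*s^4 + 6.771*s^3 - 3.6071*s^2 - 6.8808*s + 3.5344)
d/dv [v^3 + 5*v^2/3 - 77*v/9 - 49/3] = 3*v^2 + 10*v/3 - 77/9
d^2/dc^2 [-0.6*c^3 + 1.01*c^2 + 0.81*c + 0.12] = 2.02 - 3.6*c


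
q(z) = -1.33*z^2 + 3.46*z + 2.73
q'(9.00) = -20.48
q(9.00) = -73.86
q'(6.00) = -12.50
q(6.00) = -24.39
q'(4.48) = -8.46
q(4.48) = -8.46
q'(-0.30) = 4.26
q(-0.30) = 1.57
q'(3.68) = -6.33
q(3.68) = -2.55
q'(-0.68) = 5.27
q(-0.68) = -0.24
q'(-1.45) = 7.32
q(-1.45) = -5.08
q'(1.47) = -0.45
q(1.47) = 4.94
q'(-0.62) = 5.11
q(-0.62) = 0.07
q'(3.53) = -5.93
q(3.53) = -1.63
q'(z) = 3.46 - 2.66*z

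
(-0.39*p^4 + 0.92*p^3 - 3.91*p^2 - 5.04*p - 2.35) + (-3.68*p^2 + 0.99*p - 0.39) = -0.39*p^4 + 0.92*p^3 - 7.59*p^2 - 4.05*p - 2.74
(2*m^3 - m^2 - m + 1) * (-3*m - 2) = -6*m^4 - m^3 + 5*m^2 - m - 2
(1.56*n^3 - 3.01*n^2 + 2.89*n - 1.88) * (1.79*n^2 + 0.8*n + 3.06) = 2.7924*n^5 - 4.1399*n^4 + 7.5387*n^3 - 10.2638*n^2 + 7.3394*n - 5.7528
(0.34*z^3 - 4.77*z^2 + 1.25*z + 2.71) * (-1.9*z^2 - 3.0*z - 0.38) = -0.646*z^5 + 8.043*z^4 + 11.8058*z^3 - 7.0864*z^2 - 8.605*z - 1.0298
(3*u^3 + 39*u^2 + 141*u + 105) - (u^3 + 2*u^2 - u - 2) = 2*u^3 + 37*u^2 + 142*u + 107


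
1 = 1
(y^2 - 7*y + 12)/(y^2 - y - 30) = (-y^2 + 7*y - 12)/(-y^2 + y + 30)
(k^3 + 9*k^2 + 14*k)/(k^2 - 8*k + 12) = k*(k^2 + 9*k + 14)/(k^2 - 8*k + 12)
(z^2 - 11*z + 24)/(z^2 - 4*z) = (z^2 - 11*z + 24)/(z*(z - 4))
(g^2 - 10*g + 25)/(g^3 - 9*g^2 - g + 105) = (g - 5)/(g^2 - 4*g - 21)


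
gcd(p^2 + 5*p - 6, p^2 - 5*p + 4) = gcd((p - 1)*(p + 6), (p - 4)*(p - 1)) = p - 1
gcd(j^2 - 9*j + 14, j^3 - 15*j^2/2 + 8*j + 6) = j - 2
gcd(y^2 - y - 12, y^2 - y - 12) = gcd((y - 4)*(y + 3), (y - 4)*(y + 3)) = y^2 - y - 12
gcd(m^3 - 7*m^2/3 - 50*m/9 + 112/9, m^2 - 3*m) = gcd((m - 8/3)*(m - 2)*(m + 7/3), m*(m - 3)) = 1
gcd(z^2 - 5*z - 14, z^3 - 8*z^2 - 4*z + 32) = z + 2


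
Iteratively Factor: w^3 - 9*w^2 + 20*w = (w)*(w^2 - 9*w + 20) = w*(w - 5)*(w - 4)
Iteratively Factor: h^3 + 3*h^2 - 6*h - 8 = (h + 1)*(h^2 + 2*h - 8) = (h - 2)*(h + 1)*(h + 4)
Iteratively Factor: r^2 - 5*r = (r)*(r - 5)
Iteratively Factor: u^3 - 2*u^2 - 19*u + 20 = (u - 1)*(u^2 - u - 20) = (u - 1)*(u + 4)*(u - 5)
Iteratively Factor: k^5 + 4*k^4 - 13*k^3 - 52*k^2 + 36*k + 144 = (k + 3)*(k^4 + k^3 - 16*k^2 - 4*k + 48) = (k - 2)*(k + 3)*(k^3 + 3*k^2 - 10*k - 24) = (k - 3)*(k - 2)*(k + 3)*(k^2 + 6*k + 8) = (k - 3)*(k - 2)*(k + 3)*(k + 4)*(k + 2)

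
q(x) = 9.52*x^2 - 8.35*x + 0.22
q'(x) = 19.04*x - 8.35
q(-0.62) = 9.06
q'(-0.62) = -20.15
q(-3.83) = 171.85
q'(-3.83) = -81.27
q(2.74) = 48.81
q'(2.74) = 43.82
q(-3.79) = 168.61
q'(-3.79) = -80.51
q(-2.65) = 89.20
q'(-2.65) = -58.81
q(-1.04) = 19.20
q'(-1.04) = -28.15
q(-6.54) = 462.01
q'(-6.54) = -132.87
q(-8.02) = 679.52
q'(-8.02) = -161.05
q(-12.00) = 1471.30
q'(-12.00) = -236.83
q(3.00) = 60.85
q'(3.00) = 48.77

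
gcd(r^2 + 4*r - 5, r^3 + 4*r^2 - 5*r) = r^2 + 4*r - 5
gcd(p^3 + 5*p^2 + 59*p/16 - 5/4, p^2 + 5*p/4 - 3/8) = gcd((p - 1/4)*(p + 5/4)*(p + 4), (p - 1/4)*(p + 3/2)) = p - 1/4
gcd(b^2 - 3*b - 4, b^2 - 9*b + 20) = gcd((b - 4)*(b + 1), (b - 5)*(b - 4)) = b - 4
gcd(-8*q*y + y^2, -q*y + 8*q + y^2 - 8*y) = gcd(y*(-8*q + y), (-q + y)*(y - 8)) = 1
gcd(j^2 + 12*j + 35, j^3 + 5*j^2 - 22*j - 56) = j + 7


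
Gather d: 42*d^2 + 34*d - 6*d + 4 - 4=42*d^2 + 28*d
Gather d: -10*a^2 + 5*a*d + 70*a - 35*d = -10*a^2 + 70*a + d*(5*a - 35)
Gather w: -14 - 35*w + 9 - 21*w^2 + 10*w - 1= -21*w^2 - 25*w - 6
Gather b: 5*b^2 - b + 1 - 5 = 5*b^2 - b - 4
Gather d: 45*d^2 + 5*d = 45*d^2 + 5*d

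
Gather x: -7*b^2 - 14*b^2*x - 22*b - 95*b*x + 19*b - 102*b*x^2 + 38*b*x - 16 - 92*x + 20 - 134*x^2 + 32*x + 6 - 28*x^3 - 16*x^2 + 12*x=-7*b^2 - 3*b - 28*x^3 + x^2*(-102*b - 150) + x*(-14*b^2 - 57*b - 48) + 10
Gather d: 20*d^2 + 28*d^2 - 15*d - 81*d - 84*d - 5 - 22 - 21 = 48*d^2 - 180*d - 48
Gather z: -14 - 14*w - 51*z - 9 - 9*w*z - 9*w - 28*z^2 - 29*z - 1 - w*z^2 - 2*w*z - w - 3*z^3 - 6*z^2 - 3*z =-24*w - 3*z^3 + z^2*(-w - 34) + z*(-11*w - 83) - 24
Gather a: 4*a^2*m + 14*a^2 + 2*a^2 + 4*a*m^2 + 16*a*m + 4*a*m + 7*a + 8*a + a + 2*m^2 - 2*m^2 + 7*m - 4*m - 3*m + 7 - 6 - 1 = a^2*(4*m + 16) + a*(4*m^2 + 20*m + 16)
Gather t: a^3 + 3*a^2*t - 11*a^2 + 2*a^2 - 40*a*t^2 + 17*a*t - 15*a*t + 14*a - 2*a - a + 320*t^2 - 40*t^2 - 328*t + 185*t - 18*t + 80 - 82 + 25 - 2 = a^3 - 9*a^2 + 11*a + t^2*(280 - 40*a) + t*(3*a^2 + 2*a - 161) + 21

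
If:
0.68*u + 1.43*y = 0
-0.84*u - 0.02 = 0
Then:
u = -0.02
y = 0.01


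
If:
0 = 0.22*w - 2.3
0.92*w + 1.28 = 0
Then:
No Solution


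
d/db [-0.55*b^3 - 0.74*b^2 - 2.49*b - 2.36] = -1.65*b^2 - 1.48*b - 2.49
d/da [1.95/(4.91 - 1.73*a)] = 3.3735/(1.73*a - 4.91)^2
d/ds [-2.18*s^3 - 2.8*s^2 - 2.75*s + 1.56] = -6.54*s^2 - 5.6*s - 2.75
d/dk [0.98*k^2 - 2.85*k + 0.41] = 1.96*k - 2.85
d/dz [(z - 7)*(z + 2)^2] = 3*(z - 4)*(z + 2)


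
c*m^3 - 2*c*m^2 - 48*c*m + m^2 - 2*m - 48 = (m - 8)*(m + 6)*(c*m + 1)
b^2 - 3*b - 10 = (b - 5)*(b + 2)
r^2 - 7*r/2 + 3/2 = (r - 3)*(r - 1/2)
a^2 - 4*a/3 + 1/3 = (a - 1)*(a - 1/3)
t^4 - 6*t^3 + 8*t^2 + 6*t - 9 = (t - 3)^2*(t - 1)*(t + 1)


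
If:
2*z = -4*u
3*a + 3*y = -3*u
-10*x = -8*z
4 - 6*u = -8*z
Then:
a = -y - 2/11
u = 2/11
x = -16/55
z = -4/11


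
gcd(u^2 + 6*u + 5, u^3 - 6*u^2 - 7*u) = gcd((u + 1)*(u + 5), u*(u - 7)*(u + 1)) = u + 1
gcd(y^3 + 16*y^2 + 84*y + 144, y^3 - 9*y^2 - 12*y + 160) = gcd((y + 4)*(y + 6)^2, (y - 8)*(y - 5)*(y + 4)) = y + 4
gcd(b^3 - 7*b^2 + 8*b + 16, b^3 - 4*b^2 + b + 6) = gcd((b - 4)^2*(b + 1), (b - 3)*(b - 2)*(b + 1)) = b + 1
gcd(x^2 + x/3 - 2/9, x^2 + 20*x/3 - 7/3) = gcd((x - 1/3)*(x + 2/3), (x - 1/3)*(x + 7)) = x - 1/3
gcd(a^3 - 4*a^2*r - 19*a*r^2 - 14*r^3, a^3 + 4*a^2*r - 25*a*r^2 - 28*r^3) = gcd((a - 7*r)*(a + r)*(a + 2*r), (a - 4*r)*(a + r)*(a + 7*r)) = a + r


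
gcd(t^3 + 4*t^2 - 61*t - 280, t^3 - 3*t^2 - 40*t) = t^2 - 3*t - 40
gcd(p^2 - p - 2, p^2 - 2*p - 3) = p + 1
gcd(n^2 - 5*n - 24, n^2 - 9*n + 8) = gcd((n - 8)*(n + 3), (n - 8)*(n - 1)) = n - 8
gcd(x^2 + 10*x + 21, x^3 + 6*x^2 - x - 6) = 1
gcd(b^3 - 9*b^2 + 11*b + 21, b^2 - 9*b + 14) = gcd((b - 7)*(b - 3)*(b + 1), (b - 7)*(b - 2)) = b - 7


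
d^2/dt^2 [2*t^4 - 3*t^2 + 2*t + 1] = 24*t^2 - 6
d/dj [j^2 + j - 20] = 2*j + 1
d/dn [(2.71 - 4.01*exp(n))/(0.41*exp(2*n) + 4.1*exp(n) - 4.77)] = (1.6441*exp(2*n) - 2.2222*exp(n) + 8.0167)*exp(n)/(0.1681*exp(4*n) + 3.362*exp(3*n) + 12.8986*exp(2*n) - 39.114*exp(n) + 22.7529)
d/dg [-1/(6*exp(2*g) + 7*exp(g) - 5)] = (12*exp(g) + 7)*exp(g)/(6*exp(2*g) + 7*exp(g) - 5)^2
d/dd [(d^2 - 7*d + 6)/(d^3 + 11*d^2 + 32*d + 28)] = (-d^3 + 16*d^2 + 59*d - 194)/(d^5 + 20*d^4 + 145*d^3 + 470*d^2 + 700*d + 392)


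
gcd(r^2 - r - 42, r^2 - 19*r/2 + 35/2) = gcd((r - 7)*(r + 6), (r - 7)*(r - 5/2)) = r - 7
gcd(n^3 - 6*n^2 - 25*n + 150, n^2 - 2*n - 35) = n + 5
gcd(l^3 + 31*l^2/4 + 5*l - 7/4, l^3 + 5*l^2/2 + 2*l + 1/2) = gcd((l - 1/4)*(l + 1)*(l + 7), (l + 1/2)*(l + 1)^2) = l + 1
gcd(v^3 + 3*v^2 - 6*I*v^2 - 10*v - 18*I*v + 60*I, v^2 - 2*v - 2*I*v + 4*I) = v - 2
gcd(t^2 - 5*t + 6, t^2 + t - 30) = 1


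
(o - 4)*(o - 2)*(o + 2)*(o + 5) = o^4 + o^3 - 24*o^2 - 4*o + 80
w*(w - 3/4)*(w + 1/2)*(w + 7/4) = w^4 + 3*w^3/2 - 13*w^2/16 - 21*w/32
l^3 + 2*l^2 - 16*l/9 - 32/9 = (l - 4/3)*(l + 4/3)*(l + 2)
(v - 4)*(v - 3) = v^2 - 7*v + 12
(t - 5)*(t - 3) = t^2 - 8*t + 15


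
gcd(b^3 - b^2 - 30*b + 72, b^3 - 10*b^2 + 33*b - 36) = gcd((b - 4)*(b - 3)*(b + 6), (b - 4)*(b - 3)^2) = b^2 - 7*b + 12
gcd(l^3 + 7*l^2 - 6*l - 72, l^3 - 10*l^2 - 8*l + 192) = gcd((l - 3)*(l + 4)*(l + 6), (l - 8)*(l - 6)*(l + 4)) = l + 4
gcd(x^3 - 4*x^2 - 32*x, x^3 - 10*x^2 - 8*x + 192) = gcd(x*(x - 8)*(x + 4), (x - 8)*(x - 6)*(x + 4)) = x^2 - 4*x - 32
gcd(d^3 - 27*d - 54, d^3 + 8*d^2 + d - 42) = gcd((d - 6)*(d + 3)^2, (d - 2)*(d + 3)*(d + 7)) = d + 3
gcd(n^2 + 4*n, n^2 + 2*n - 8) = n + 4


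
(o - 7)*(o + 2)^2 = o^3 - 3*o^2 - 24*o - 28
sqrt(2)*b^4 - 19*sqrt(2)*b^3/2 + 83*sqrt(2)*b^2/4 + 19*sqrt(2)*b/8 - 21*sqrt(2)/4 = (b - 6)*(b - 7/2)*(b - 1/2)*(sqrt(2)*b + sqrt(2)/2)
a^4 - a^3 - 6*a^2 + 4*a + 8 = (a - 2)^2*(a + 1)*(a + 2)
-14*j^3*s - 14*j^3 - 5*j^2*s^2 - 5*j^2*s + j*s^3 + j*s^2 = (-7*j + s)*(2*j + s)*(j*s + j)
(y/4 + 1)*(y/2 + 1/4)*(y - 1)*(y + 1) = y^4/8 + 9*y^3/16 + y^2/8 - 9*y/16 - 1/4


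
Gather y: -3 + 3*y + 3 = 3*y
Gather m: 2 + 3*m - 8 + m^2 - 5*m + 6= m^2 - 2*m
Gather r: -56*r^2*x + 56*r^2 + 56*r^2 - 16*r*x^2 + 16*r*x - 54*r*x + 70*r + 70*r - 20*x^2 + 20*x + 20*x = r^2*(112 - 56*x) + r*(-16*x^2 - 38*x + 140) - 20*x^2 + 40*x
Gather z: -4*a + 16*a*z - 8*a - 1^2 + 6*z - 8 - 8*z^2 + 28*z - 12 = -12*a - 8*z^2 + z*(16*a + 34) - 21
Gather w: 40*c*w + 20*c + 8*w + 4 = 20*c + w*(40*c + 8) + 4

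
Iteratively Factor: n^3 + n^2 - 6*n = (n)*(n^2 + n - 6) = n*(n + 3)*(n - 2)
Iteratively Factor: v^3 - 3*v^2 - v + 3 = (v - 1)*(v^2 - 2*v - 3) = (v - 1)*(v + 1)*(v - 3)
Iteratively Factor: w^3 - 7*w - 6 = (w - 3)*(w^2 + 3*w + 2) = (w - 3)*(w + 2)*(w + 1)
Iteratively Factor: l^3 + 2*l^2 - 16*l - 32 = (l - 4)*(l^2 + 6*l + 8) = (l - 4)*(l + 2)*(l + 4)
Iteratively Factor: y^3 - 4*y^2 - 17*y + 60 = (y + 4)*(y^2 - 8*y + 15) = (y - 5)*(y + 4)*(y - 3)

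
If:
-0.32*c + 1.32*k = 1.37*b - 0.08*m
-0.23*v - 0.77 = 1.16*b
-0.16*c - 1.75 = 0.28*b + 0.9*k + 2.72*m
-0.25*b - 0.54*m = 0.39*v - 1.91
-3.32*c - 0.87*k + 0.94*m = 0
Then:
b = -1.84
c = 0.50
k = -1.79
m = 0.11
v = 5.92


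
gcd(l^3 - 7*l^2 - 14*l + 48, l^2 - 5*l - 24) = l^2 - 5*l - 24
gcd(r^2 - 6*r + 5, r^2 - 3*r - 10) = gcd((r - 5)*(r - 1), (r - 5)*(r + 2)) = r - 5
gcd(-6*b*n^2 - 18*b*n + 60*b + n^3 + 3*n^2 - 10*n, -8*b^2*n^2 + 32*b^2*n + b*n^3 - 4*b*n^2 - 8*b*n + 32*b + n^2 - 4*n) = 1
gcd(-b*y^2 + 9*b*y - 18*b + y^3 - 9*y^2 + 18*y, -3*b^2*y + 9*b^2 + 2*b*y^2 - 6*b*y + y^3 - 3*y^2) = -b*y + 3*b + y^2 - 3*y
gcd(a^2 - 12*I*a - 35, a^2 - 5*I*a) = a - 5*I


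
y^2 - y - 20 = (y - 5)*(y + 4)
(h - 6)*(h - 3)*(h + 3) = h^3 - 6*h^2 - 9*h + 54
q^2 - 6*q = q*(q - 6)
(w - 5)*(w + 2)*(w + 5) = w^3 + 2*w^2 - 25*w - 50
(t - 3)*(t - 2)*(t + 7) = t^3 + 2*t^2 - 29*t + 42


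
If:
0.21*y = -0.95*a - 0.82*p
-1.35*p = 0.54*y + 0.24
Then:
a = 0.124210526315789*y + 0.153450292397661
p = -0.4*y - 0.177777777777778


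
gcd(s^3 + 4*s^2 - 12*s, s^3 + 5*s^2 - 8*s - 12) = s^2 + 4*s - 12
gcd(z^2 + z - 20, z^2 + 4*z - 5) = z + 5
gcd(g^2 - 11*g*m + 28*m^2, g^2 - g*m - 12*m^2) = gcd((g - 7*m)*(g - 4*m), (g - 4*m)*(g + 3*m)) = g - 4*m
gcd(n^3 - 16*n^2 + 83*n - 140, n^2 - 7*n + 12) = n - 4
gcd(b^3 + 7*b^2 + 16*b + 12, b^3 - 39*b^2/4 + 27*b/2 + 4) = 1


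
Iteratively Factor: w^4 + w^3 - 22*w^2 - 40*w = (w + 4)*(w^3 - 3*w^2 - 10*w) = (w + 2)*(w + 4)*(w^2 - 5*w) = (w - 5)*(w + 2)*(w + 4)*(w)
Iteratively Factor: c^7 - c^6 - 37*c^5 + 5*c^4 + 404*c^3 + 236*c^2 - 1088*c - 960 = (c + 1)*(c^6 - 2*c^5 - 35*c^4 + 40*c^3 + 364*c^2 - 128*c - 960) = (c + 1)*(c + 4)*(c^5 - 6*c^4 - 11*c^3 + 84*c^2 + 28*c - 240) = (c + 1)*(c + 2)*(c + 4)*(c^4 - 8*c^3 + 5*c^2 + 74*c - 120) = (c - 5)*(c + 1)*(c + 2)*(c + 4)*(c^3 - 3*c^2 - 10*c + 24) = (c - 5)*(c + 1)*(c + 2)*(c + 3)*(c + 4)*(c^2 - 6*c + 8) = (c - 5)*(c - 4)*(c + 1)*(c + 2)*(c + 3)*(c + 4)*(c - 2)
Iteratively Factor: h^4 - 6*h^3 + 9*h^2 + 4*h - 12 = (h - 2)*(h^3 - 4*h^2 + h + 6) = (h - 3)*(h - 2)*(h^2 - h - 2) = (h - 3)*(h - 2)^2*(h + 1)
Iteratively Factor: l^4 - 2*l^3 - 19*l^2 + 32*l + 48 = (l - 3)*(l^3 + l^2 - 16*l - 16) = (l - 3)*(l + 1)*(l^2 - 16) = (l - 4)*(l - 3)*(l + 1)*(l + 4)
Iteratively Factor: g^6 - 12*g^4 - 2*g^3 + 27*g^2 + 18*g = (g)*(g^5 - 12*g^3 - 2*g^2 + 27*g + 18) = g*(g - 2)*(g^4 + 2*g^3 - 8*g^2 - 18*g - 9) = g*(g - 2)*(g + 3)*(g^3 - g^2 - 5*g - 3) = g*(g - 3)*(g - 2)*(g + 3)*(g^2 + 2*g + 1) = g*(g - 3)*(g - 2)*(g + 1)*(g + 3)*(g + 1)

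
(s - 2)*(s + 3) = s^2 + s - 6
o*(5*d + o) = 5*d*o + o^2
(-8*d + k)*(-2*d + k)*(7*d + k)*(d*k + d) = 112*d^4*k + 112*d^4 - 54*d^3*k^2 - 54*d^3*k - 3*d^2*k^3 - 3*d^2*k^2 + d*k^4 + d*k^3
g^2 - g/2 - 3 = (g - 2)*(g + 3/2)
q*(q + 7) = q^2 + 7*q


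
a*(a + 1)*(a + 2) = a^3 + 3*a^2 + 2*a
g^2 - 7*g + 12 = (g - 4)*(g - 3)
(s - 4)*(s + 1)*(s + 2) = s^3 - s^2 - 10*s - 8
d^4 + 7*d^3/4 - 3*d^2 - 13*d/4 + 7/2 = (d - 1)^2*(d + 7/4)*(d + 2)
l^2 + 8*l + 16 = (l + 4)^2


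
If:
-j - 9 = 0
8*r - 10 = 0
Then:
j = -9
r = 5/4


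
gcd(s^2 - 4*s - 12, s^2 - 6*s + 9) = 1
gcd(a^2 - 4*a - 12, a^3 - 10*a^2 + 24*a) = a - 6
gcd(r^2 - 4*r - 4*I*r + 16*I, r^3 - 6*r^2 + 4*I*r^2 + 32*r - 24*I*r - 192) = r - 4*I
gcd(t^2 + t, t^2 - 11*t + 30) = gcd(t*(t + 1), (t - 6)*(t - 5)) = 1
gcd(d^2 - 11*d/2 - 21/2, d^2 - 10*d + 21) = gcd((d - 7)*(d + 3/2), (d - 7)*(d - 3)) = d - 7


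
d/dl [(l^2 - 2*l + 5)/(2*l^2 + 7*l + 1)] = (11*l^2 - 18*l - 37)/(4*l^4 + 28*l^3 + 53*l^2 + 14*l + 1)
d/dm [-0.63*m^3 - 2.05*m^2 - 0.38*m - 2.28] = -1.89*m^2 - 4.1*m - 0.38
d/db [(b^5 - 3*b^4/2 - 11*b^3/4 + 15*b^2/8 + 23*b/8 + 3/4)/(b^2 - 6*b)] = (24*b^6 - 216*b^5 + 194*b^4 + 264*b^3 - 113*b^2 - 12*b + 36)/(8*b^2*(b^2 - 12*b + 36))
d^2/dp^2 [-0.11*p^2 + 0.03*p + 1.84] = -0.220000000000000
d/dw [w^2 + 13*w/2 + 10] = 2*w + 13/2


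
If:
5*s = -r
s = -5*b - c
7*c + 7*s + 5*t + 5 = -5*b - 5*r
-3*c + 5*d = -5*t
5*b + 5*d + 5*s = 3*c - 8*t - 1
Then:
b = 4*t + 2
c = -77*t/5 - 39/5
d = -256*t/25 - 117/25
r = 23*t + 11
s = -23*t/5 - 11/5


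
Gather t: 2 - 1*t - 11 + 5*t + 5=4*t - 4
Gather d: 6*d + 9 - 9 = 6*d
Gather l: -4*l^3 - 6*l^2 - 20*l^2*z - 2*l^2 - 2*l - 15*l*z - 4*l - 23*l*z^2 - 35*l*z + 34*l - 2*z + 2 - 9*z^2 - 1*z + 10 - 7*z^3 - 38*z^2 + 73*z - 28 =-4*l^3 + l^2*(-20*z - 8) + l*(-23*z^2 - 50*z + 28) - 7*z^3 - 47*z^2 + 70*z - 16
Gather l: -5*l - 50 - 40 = -5*l - 90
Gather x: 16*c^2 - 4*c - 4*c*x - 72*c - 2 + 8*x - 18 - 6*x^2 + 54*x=16*c^2 - 76*c - 6*x^2 + x*(62 - 4*c) - 20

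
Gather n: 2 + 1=3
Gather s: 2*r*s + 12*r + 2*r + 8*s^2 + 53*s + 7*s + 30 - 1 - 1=14*r + 8*s^2 + s*(2*r + 60) + 28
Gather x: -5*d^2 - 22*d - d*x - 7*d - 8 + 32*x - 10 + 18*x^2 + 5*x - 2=-5*d^2 - 29*d + 18*x^2 + x*(37 - d) - 20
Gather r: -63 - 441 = -504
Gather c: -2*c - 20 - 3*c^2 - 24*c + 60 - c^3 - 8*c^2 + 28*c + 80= -c^3 - 11*c^2 + 2*c + 120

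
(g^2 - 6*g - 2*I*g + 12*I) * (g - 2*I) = g^3 - 6*g^2 - 4*I*g^2 - 4*g + 24*I*g + 24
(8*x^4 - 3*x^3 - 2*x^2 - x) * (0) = 0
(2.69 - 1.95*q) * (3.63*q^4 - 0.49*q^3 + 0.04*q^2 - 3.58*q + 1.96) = -7.0785*q^5 + 10.7202*q^4 - 1.3961*q^3 + 7.0886*q^2 - 13.4522*q + 5.2724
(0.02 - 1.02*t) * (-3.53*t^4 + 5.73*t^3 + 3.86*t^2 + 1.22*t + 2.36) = 3.6006*t^5 - 5.9152*t^4 - 3.8226*t^3 - 1.1672*t^2 - 2.3828*t + 0.0472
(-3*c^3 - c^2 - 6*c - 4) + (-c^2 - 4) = -3*c^3 - 2*c^2 - 6*c - 8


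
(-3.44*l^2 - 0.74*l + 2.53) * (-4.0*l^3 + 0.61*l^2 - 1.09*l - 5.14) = 13.76*l^5 + 0.8616*l^4 - 6.8218*l^3 + 20.0315*l^2 + 1.0459*l - 13.0042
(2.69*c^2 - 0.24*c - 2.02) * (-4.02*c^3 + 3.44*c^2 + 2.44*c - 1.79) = -10.8138*c^5 + 10.2184*c^4 + 13.8584*c^3 - 12.3495*c^2 - 4.4992*c + 3.6158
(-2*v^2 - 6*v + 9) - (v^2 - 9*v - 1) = -3*v^2 + 3*v + 10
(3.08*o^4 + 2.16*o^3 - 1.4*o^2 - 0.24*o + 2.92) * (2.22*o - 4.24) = 6.8376*o^5 - 8.264*o^4 - 12.2664*o^3 + 5.4032*o^2 + 7.5*o - 12.3808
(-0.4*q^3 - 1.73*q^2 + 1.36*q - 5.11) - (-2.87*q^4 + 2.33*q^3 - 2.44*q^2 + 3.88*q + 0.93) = 2.87*q^4 - 2.73*q^3 + 0.71*q^2 - 2.52*q - 6.04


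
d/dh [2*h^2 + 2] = 4*h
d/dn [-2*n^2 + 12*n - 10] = 12 - 4*n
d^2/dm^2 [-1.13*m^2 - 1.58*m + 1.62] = -2.26000000000000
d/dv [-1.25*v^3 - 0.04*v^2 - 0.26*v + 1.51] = -3.75*v^2 - 0.08*v - 0.26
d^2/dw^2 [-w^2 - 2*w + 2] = -2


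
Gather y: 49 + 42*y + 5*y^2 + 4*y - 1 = 5*y^2 + 46*y + 48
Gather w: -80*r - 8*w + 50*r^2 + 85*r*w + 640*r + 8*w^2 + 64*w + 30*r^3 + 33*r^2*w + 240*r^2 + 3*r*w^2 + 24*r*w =30*r^3 + 290*r^2 + 560*r + w^2*(3*r + 8) + w*(33*r^2 + 109*r + 56)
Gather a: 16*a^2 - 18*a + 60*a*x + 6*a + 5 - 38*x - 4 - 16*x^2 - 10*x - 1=16*a^2 + a*(60*x - 12) - 16*x^2 - 48*x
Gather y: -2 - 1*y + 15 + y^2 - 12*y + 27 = y^2 - 13*y + 40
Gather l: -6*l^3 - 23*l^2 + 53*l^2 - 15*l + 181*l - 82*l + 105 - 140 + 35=-6*l^3 + 30*l^2 + 84*l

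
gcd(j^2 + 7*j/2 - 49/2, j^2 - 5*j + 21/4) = j - 7/2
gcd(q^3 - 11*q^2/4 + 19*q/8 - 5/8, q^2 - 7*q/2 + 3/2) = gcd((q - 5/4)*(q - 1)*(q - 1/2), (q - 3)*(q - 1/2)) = q - 1/2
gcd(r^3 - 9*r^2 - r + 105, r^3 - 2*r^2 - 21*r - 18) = r + 3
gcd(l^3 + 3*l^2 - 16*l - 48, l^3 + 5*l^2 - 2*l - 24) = l^2 + 7*l + 12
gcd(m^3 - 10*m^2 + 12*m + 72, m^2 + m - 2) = m + 2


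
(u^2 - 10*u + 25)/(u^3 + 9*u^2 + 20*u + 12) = (u^2 - 10*u + 25)/(u^3 + 9*u^2 + 20*u + 12)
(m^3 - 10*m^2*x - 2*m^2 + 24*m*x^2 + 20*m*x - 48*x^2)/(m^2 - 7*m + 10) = (m^2 - 10*m*x + 24*x^2)/(m - 5)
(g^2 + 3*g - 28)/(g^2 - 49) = (g - 4)/(g - 7)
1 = 1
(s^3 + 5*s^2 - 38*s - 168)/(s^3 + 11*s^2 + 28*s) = (s - 6)/s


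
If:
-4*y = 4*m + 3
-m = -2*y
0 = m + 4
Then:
No Solution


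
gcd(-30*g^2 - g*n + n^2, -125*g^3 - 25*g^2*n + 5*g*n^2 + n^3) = 5*g + n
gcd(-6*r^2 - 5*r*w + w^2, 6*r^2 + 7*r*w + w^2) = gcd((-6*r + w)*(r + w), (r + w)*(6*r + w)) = r + w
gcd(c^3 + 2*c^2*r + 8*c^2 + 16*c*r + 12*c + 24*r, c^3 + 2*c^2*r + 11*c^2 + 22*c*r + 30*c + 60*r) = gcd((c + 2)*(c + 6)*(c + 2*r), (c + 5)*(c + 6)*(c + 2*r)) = c^2 + 2*c*r + 6*c + 12*r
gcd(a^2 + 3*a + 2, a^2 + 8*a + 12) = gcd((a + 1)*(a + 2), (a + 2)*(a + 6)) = a + 2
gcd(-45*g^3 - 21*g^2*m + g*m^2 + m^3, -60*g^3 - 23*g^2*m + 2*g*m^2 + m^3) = 15*g^2 + 2*g*m - m^2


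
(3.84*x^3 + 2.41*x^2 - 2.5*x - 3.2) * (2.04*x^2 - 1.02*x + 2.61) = 7.8336*x^5 + 0.9996*x^4 + 2.4642*x^3 + 2.3121*x^2 - 3.261*x - 8.352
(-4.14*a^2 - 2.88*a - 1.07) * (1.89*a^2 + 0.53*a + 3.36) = -7.8246*a^4 - 7.6374*a^3 - 17.4591*a^2 - 10.2439*a - 3.5952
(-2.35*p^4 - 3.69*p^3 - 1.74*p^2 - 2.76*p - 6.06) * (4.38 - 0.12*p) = 0.282*p^5 - 9.8502*p^4 - 15.9534*p^3 - 7.29*p^2 - 11.3616*p - 26.5428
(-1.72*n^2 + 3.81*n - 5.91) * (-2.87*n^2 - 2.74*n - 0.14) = 4.9364*n^4 - 6.2219*n^3 + 6.7631*n^2 + 15.66*n + 0.8274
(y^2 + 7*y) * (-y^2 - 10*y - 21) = -y^4 - 17*y^3 - 91*y^2 - 147*y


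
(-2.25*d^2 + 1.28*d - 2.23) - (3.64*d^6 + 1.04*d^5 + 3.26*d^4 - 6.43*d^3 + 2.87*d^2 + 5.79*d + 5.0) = -3.64*d^6 - 1.04*d^5 - 3.26*d^4 + 6.43*d^3 - 5.12*d^2 - 4.51*d - 7.23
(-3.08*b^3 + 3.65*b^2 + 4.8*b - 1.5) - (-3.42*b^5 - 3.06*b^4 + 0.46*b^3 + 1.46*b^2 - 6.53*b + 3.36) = 3.42*b^5 + 3.06*b^4 - 3.54*b^3 + 2.19*b^2 + 11.33*b - 4.86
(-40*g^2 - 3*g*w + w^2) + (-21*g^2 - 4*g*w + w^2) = -61*g^2 - 7*g*w + 2*w^2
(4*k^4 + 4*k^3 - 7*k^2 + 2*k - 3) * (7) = 28*k^4 + 28*k^3 - 49*k^2 + 14*k - 21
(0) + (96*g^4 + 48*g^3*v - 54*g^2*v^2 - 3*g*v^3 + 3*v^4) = 96*g^4 + 48*g^3*v - 54*g^2*v^2 - 3*g*v^3 + 3*v^4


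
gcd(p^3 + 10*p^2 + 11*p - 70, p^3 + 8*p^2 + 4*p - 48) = p - 2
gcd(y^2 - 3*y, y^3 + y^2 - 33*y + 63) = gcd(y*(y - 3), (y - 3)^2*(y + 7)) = y - 3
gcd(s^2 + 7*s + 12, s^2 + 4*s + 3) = s + 3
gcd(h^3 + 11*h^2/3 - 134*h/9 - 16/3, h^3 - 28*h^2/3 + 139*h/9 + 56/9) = h^2 - 7*h/3 - 8/9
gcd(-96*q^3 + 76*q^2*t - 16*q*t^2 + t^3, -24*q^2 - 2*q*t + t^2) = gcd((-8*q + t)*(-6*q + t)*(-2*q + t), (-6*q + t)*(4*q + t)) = 6*q - t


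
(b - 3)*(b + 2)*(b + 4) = b^3 + 3*b^2 - 10*b - 24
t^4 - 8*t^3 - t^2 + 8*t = t*(t - 8)*(t - 1)*(t + 1)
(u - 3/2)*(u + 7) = u^2 + 11*u/2 - 21/2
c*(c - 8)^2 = c^3 - 16*c^2 + 64*c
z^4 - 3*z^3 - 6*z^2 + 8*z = z*(z - 4)*(z - 1)*(z + 2)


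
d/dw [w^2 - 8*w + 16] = 2*w - 8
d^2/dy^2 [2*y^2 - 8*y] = 4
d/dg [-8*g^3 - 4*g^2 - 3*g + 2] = -24*g^2 - 8*g - 3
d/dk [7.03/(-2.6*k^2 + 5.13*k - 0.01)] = (36.556*k - 36.0639)/(2.6*k^2 - 5.13*k + 0.01)^2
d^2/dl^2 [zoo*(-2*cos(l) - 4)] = zoo*cos(l)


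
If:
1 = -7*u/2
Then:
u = -2/7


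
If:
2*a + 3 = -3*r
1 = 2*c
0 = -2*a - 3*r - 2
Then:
No Solution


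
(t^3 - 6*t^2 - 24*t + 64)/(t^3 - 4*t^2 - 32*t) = (t - 2)/t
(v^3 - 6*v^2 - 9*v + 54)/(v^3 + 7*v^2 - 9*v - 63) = (v - 6)/(v + 7)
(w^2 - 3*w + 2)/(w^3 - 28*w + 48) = (w - 1)/(w^2 + 2*w - 24)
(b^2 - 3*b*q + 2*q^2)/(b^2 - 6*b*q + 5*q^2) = (-b + 2*q)/(-b + 5*q)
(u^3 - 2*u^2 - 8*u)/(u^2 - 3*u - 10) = u*(u - 4)/(u - 5)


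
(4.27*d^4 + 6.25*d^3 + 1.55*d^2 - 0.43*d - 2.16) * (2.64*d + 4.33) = 11.2728*d^5 + 34.9891*d^4 + 31.1545*d^3 + 5.5763*d^2 - 7.5643*d - 9.3528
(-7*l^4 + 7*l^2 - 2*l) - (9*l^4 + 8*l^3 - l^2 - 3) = -16*l^4 - 8*l^3 + 8*l^2 - 2*l + 3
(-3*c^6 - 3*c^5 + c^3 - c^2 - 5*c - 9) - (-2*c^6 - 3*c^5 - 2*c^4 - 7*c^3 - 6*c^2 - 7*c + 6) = -c^6 + 2*c^4 + 8*c^3 + 5*c^2 + 2*c - 15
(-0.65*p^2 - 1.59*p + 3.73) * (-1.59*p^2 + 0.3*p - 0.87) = 1.0335*p^4 + 2.3331*p^3 - 5.8422*p^2 + 2.5023*p - 3.2451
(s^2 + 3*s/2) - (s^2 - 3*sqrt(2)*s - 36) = 3*s/2 + 3*sqrt(2)*s + 36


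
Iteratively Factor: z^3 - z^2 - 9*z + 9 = (z - 1)*(z^2 - 9) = (z - 1)*(z + 3)*(z - 3)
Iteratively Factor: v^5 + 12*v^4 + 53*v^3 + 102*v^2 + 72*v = (v + 3)*(v^4 + 9*v^3 + 26*v^2 + 24*v) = (v + 2)*(v + 3)*(v^3 + 7*v^2 + 12*v) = (v + 2)*(v + 3)^2*(v^2 + 4*v) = v*(v + 2)*(v + 3)^2*(v + 4)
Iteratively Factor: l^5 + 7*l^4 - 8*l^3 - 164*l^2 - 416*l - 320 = (l + 4)*(l^4 + 3*l^3 - 20*l^2 - 84*l - 80) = (l - 5)*(l + 4)*(l^3 + 8*l^2 + 20*l + 16) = (l - 5)*(l + 4)^2*(l^2 + 4*l + 4) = (l - 5)*(l + 2)*(l + 4)^2*(l + 2)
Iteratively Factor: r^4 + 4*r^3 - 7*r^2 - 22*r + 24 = (r - 1)*(r^3 + 5*r^2 - 2*r - 24) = (r - 1)*(r + 3)*(r^2 + 2*r - 8) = (r - 2)*(r - 1)*(r + 3)*(r + 4)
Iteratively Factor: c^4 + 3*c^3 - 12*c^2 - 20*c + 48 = (c - 2)*(c^3 + 5*c^2 - 2*c - 24) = (c - 2)^2*(c^2 + 7*c + 12) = (c - 2)^2*(c + 3)*(c + 4)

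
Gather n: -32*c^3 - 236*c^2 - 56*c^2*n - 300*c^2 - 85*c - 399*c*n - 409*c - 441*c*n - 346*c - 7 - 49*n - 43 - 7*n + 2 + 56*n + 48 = -32*c^3 - 536*c^2 - 840*c + n*(-56*c^2 - 840*c)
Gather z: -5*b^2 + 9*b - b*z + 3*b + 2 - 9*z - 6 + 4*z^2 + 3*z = -5*b^2 + 12*b + 4*z^2 + z*(-b - 6) - 4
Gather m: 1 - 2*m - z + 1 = -2*m - z + 2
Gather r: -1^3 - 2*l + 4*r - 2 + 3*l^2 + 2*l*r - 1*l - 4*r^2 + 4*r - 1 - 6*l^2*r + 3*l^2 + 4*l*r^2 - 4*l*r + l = 6*l^2 - 2*l + r^2*(4*l - 4) + r*(-6*l^2 - 2*l + 8) - 4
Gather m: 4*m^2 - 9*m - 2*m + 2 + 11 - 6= 4*m^2 - 11*m + 7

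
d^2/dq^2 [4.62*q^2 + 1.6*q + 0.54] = 9.24000000000000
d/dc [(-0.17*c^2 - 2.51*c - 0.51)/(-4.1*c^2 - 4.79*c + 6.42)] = (-9.4767*c^2 - 6.3648*c - 18.5571)/(16.81*c^4 + 39.278*c^3 - 29.6999*c^2 - 61.5036*c + 41.2164)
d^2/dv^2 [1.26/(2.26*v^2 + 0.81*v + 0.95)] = (-12.871152*v^2 - 4.613112*v + 1.26*(4.52*v + 0.81)*(9.04*v + 1.62) - 5.41044)/(2.26*v^2 + 0.81*v + 0.95)^3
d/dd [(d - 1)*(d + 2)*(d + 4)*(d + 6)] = 4*d^3 + 33*d^2 + 64*d + 4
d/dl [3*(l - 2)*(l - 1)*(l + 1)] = 9*l^2 - 12*l - 3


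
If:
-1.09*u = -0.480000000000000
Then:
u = 0.44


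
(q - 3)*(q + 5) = q^2 + 2*q - 15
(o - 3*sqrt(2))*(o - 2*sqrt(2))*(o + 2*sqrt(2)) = o^3 - 3*sqrt(2)*o^2 - 8*o + 24*sqrt(2)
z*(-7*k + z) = -7*k*z + z^2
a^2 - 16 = (a - 4)*(a + 4)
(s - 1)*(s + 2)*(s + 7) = s^3 + 8*s^2 + 5*s - 14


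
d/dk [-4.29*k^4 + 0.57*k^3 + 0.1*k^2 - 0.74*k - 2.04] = -17.16*k^3 + 1.71*k^2 + 0.2*k - 0.74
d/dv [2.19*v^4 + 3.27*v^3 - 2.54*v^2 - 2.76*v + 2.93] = 8.76*v^3 + 9.81*v^2 - 5.08*v - 2.76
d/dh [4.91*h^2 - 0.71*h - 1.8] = 9.82*h - 0.71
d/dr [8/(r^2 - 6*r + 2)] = 16*(3 - r)/(r^2 - 6*r + 2)^2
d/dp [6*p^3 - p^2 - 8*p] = 18*p^2 - 2*p - 8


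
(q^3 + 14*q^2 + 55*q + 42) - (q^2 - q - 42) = q^3 + 13*q^2 + 56*q + 84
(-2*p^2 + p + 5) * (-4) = 8*p^2 - 4*p - 20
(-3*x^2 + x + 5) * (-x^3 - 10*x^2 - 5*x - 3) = 3*x^5 + 29*x^4 - 46*x^2 - 28*x - 15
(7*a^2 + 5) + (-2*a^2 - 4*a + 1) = 5*a^2 - 4*a + 6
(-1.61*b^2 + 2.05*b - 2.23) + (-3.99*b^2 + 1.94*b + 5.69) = -5.6*b^2 + 3.99*b + 3.46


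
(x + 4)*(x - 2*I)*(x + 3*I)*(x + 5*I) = x^4 + 4*x^3 + 6*I*x^3 + x^2 + 24*I*x^2 + 4*x + 30*I*x + 120*I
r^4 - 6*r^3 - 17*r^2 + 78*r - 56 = (r - 7)*(r - 2)*(r - 1)*(r + 4)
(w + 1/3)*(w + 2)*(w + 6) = w^3 + 25*w^2/3 + 44*w/3 + 4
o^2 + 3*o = o*(o + 3)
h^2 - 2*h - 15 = (h - 5)*(h + 3)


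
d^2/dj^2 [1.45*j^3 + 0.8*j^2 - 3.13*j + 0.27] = 8.7*j + 1.6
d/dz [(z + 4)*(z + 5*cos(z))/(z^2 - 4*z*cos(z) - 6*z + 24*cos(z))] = (-9*z^3*sin(z) + 18*z^2*sin(z) - 9*z^2*cos(z) - 10*z^2 + 216*z*sin(z) + 8*z*cos(z) + 200*cos(z)^2 + 216*cos(z))/((z - 6)^2*(z - 4*cos(z))^2)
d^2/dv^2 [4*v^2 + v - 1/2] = 8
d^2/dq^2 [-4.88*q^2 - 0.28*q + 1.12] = -9.76000000000000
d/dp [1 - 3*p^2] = -6*p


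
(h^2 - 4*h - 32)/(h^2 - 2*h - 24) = (h - 8)/(h - 6)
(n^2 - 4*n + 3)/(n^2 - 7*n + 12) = (n - 1)/(n - 4)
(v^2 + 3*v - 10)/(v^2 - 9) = (v^2 + 3*v - 10)/(v^2 - 9)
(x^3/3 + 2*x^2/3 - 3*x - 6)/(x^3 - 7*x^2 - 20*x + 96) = (x^2 + 5*x + 6)/(3*(x^2 - 4*x - 32))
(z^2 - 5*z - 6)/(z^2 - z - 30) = (z + 1)/(z + 5)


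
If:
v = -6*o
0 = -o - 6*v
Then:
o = 0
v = 0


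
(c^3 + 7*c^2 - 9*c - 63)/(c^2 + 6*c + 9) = (c^2 + 4*c - 21)/(c + 3)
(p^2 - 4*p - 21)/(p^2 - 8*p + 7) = (p + 3)/(p - 1)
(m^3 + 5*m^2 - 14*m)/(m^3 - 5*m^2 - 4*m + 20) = m*(m + 7)/(m^2 - 3*m - 10)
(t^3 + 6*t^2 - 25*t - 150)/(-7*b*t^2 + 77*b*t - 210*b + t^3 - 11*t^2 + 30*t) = (t^2 + 11*t + 30)/(-7*b*t + 42*b + t^2 - 6*t)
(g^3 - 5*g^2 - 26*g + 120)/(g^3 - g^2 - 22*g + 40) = (g - 6)/(g - 2)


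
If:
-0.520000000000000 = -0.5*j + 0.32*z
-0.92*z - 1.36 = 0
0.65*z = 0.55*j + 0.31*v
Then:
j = 0.09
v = -3.27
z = -1.48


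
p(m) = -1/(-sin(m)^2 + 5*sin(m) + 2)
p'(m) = -(2*sin(m)*cos(m) - 5*cos(m))/(-sin(m)^2 + 5*sin(m) + 2)^2 = (5 - 2*sin(m))*cos(m)/(5*sin(m) + cos(m)^2 + 1)^2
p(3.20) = -0.59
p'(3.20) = -1.76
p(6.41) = -0.38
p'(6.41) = 0.69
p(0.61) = -0.22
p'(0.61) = 0.15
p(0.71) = -0.21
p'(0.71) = 0.12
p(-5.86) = -0.26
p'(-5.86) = 0.25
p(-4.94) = -0.17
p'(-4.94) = 0.02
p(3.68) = 1.21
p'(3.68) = -7.57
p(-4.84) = -0.17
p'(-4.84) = 0.01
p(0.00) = -0.50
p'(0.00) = 1.25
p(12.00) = 1.03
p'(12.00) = 5.44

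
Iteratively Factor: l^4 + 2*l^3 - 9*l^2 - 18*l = (l - 3)*(l^3 + 5*l^2 + 6*l) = (l - 3)*(l + 2)*(l^2 + 3*l) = (l - 3)*(l + 2)*(l + 3)*(l)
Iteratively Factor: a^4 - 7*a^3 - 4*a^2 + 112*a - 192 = (a + 4)*(a^3 - 11*a^2 + 40*a - 48) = (a - 3)*(a + 4)*(a^2 - 8*a + 16) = (a - 4)*(a - 3)*(a + 4)*(a - 4)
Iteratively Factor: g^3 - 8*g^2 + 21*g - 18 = (g - 3)*(g^2 - 5*g + 6) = (g - 3)^2*(g - 2)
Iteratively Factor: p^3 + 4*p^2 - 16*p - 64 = (p + 4)*(p^2 - 16) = (p + 4)^2*(p - 4)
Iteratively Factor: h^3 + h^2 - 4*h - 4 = (h + 2)*(h^2 - h - 2) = (h - 2)*(h + 2)*(h + 1)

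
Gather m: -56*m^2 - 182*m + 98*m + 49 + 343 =-56*m^2 - 84*m + 392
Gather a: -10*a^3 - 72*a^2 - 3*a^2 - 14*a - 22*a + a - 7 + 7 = -10*a^3 - 75*a^2 - 35*a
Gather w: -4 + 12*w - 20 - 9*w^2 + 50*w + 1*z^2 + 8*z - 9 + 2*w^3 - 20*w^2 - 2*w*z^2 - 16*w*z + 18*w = 2*w^3 - 29*w^2 + w*(-2*z^2 - 16*z + 80) + z^2 + 8*z - 33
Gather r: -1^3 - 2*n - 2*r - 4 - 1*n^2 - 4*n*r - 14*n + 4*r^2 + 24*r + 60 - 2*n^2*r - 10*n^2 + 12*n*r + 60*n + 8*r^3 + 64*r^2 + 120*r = -11*n^2 + 44*n + 8*r^3 + 68*r^2 + r*(-2*n^2 + 8*n + 142) + 55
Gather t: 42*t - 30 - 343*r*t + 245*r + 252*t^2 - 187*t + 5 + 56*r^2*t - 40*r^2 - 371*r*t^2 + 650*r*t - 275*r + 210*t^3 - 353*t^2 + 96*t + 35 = -40*r^2 - 30*r + 210*t^3 + t^2*(-371*r - 101) + t*(56*r^2 + 307*r - 49) + 10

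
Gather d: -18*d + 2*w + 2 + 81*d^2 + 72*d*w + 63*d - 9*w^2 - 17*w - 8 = 81*d^2 + d*(72*w + 45) - 9*w^2 - 15*w - 6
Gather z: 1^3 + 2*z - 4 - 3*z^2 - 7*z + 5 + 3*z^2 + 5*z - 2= 0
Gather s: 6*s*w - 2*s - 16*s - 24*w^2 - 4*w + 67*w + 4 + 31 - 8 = s*(6*w - 18) - 24*w^2 + 63*w + 27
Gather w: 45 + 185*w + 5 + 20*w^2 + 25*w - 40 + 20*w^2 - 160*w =40*w^2 + 50*w + 10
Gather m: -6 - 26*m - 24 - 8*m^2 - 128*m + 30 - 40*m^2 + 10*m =-48*m^2 - 144*m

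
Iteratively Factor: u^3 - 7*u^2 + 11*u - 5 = (u - 1)*(u^2 - 6*u + 5) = (u - 1)^2*(u - 5)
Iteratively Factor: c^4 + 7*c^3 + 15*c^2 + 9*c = (c + 3)*(c^3 + 4*c^2 + 3*c) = (c + 1)*(c + 3)*(c^2 + 3*c) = c*(c + 1)*(c + 3)*(c + 3)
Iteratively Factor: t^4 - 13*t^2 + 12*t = (t + 4)*(t^3 - 4*t^2 + 3*t) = (t - 1)*(t + 4)*(t^2 - 3*t) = (t - 3)*(t - 1)*(t + 4)*(t)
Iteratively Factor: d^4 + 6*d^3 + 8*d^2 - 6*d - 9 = (d + 3)*(d^3 + 3*d^2 - d - 3) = (d + 3)^2*(d^2 - 1) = (d + 1)*(d + 3)^2*(d - 1)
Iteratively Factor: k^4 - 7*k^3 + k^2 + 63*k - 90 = (k - 2)*(k^3 - 5*k^2 - 9*k + 45) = (k - 2)*(k + 3)*(k^2 - 8*k + 15) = (k - 5)*(k - 2)*(k + 3)*(k - 3)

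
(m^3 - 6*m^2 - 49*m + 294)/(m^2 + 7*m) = m - 13 + 42/m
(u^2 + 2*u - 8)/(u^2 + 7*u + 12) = (u - 2)/(u + 3)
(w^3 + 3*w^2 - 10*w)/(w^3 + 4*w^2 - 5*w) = (w - 2)/(w - 1)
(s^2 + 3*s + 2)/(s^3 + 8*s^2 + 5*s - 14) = (s + 1)/(s^2 + 6*s - 7)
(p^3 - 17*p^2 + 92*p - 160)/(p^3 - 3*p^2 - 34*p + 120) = (p - 8)/(p + 6)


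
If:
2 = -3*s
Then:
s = -2/3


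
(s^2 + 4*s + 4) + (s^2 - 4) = 2*s^2 + 4*s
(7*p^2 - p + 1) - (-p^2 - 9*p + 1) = 8*p^2 + 8*p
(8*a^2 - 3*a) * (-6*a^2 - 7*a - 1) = -48*a^4 - 38*a^3 + 13*a^2 + 3*a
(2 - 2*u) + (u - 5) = -u - 3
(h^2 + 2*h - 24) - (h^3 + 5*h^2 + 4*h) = -h^3 - 4*h^2 - 2*h - 24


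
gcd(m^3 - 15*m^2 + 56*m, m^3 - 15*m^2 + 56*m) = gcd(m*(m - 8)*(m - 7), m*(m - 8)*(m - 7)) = m^3 - 15*m^2 + 56*m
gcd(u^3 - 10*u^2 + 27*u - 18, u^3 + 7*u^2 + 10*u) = 1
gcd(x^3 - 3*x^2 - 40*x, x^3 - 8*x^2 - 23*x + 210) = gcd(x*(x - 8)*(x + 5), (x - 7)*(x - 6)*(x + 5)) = x + 5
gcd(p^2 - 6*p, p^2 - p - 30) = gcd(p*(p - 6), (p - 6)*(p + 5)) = p - 6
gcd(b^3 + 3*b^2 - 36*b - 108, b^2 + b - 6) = b + 3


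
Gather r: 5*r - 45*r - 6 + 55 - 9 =40 - 40*r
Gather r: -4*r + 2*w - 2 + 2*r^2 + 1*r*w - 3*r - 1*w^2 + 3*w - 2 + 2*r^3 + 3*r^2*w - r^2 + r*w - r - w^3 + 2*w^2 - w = 2*r^3 + r^2*(3*w + 1) + r*(2*w - 8) - w^3 + w^2 + 4*w - 4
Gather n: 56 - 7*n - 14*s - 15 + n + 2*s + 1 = -6*n - 12*s + 42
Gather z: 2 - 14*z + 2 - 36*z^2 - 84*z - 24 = -36*z^2 - 98*z - 20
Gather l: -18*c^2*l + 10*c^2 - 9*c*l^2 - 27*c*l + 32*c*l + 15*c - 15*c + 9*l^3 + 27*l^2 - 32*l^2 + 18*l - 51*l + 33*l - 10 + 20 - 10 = 10*c^2 + 9*l^3 + l^2*(-9*c - 5) + l*(-18*c^2 + 5*c)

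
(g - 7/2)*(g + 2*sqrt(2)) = g^2 - 7*g/2 + 2*sqrt(2)*g - 7*sqrt(2)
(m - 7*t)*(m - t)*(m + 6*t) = m^3 - 2*m^2*t - 41*m*t^2 + 42*t^3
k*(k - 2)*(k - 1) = k^3 - 3*k^2 + 2*k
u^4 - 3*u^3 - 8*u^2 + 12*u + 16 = (u - 4)*(u - 2)*(u + 1)*(u + 2)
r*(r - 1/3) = r^2 - r/3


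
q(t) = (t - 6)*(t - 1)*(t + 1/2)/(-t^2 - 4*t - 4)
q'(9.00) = -0.72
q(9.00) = -1.88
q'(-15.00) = -0.73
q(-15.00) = 28.83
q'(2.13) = 0.35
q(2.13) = 0.67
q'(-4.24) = 13.48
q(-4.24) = 40.00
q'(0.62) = 0.90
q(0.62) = -0.33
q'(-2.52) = 660.84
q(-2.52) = 224.04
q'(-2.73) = 260.08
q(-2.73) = 136.26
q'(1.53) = 0.61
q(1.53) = 0.39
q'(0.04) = 0.25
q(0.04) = -0.74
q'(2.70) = 0.14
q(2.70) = 0.81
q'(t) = (t - 6)*(t - 1)*(t + 1/2)*(2*t + 4)/(-t^2 - 4*t - 4)^2 + (t - 6)*(t - 1)/(-t^2 - 4*t - 4) + (t - 6)*(t + 1/2)/(-t^2 - 4*t - 4) + (t - 1)*(t + 1/2)/(-t^2 - 4*t - 4)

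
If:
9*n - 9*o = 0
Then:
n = o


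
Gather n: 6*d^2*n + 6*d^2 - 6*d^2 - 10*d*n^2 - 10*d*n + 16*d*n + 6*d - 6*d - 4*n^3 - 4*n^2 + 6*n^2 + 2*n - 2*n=-4*n^3 + n^2*(2 - 10*d) + n*(6*d^2 + 6*d)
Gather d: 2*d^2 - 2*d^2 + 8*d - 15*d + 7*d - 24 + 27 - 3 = 0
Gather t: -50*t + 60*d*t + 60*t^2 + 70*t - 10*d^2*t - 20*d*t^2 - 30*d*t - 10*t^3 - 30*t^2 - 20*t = -10*t^3 + t^2*(30 - 20*d) + t*(-10*d^2 + 30*d)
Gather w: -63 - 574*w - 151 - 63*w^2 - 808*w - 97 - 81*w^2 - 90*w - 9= -144*w^2 - 1472*w - 320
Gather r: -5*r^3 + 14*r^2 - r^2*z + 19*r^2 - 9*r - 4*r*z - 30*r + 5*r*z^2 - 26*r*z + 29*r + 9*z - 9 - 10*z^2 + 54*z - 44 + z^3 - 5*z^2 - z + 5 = -5*r^3 + r^2*(33 - z) + r*(5*z^2 - 30*z - 10) + z^3 - 15*z^2 + 62*z - 48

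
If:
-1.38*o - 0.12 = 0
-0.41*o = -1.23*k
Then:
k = -0.03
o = -0.09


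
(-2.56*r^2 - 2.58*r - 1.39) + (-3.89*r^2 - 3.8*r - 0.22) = -6.45*r^2 - 6.38*r - 1.61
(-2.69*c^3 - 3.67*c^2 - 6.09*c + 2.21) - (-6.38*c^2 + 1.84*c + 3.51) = -2.69*c^3 + 2.71*c^2 - 7.93*c - 1.3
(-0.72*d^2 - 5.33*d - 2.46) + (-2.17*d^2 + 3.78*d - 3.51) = -2.89*d^2 - 1.55*d - 5.97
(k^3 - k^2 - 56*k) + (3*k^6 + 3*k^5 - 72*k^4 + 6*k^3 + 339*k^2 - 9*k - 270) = 3*k^6 + 3*k^5 - 72*k^4 + 7*k^3 + 338*k^2 - 65*k - 270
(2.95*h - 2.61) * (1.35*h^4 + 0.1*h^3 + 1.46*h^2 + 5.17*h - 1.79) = 3.9825*h^5 - 3.2285*h^4 + 4.046*h^3 + 11.4409*h^2 - 18.7742*h + 4.6719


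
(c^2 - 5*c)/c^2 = (c - 5)/c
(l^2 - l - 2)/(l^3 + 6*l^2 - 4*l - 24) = (l + 1)/(l^2 + 8*l + 12)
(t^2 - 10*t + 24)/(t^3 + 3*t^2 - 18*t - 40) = (t - 6)/(t^2 + 7*t + 10)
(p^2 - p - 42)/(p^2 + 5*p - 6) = (p - 7)/(p - 1)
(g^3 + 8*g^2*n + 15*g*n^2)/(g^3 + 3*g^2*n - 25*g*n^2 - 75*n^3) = g/(g - 5*n)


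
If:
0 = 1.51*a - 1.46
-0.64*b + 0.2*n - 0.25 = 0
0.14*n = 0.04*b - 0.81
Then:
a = 0.97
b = -2.41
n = -6.48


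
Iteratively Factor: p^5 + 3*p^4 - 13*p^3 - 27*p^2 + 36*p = (p - 1)*(p^4 + 4*p^3 - 9*p^2 - 36*p) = (p - 1)*(p + 3)*(p^3 + p^2 - 12*p) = p*(p - 1)*(p + 3)*(p^2 + p - 12) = p*(p - 1)*(p + 3)*(p + 4)*(p - 3)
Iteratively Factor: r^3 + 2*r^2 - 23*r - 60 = (r - 5)*(r^2 + 7*r + 12) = (r - 5)*(r + 3)*(r + 4)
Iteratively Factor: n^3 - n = (n - 1)*(n^2 + n) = n*(n - 1)*(n + 1)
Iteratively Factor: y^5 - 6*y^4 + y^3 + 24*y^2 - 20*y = (y - 2)*(y^4 - 4*y^3 - 7*y^2 + 10*y) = (y - 2)*(y - 1)*(y^3 - 3*y^2 - 10*y) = (y - 5)*(y - 2)*(y - 1)*(y^2 + 2*y) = (y - 5)*(y - 2)*(y - 1)*(y + 2)*(y)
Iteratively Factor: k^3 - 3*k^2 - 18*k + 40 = (k - 5)*(k^2 + 2*k - 8) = (k - 5)*(k + 4)*(k - 2)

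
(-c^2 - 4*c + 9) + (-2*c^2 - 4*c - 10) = -3*c^2 - 8*c - 1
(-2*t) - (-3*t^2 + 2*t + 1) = 3*t^2 - 4*t - 1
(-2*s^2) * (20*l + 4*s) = -40*l*s^2 - 8*s^3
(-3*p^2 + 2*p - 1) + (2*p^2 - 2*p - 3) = -p^2 - 4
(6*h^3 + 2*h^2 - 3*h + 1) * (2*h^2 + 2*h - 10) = 12*h^5 + 16*h^4 - 62*h^3 - 24*h^2 + 32*h - 10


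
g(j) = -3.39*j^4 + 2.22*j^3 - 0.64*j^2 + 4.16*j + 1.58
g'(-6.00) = 3180.56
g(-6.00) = -4919.38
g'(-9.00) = 10440.38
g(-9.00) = -23947.87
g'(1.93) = -70.99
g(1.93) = -23.85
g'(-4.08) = 1041.21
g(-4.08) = -1116.20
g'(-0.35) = 6.01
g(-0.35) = -0.10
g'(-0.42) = 6.88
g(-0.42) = -0.55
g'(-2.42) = 238.44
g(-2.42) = -159.97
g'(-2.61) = 293.96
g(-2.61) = -210.42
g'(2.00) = -80.24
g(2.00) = -29.14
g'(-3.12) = 484.82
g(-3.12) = -406.29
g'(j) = -13.56*j^3 + 6.66*j^2 - 1.28*j + 4.16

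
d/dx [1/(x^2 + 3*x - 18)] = (-2*x - 3)/(x^2 + 3*x - 18)^2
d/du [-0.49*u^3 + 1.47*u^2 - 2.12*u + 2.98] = -1.47*u^2 + 2.94*u - 2.12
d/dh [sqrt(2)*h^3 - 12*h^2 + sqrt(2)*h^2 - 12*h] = 3*sqrt(2)*h^2 - 24*h + 2*sqrt(2)*h - 12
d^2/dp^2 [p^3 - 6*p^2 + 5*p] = 6*p - 12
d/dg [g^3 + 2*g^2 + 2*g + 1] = 3*g^2 + 4*g + 2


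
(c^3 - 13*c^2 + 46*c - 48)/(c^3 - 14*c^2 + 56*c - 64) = (c - 3)/(c - 4)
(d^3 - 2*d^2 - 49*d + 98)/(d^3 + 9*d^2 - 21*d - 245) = (d^2 - 9*d + 14)/(d^2 + 2*d - 35)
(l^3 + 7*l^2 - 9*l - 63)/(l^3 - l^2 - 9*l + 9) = (l + 7)/(l - 1)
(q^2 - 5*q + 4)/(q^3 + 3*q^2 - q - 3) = (q - 4)/(q^2 + 4*q + 3)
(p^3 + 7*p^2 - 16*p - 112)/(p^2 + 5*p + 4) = (p^2 + 3*p - 28)/(p + 1)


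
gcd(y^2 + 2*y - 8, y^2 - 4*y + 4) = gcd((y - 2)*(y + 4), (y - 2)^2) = y - 2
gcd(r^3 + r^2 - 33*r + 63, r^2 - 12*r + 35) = 1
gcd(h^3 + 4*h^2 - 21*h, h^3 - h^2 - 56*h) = h^2 + 7*h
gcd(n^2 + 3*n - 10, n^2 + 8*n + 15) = n + 5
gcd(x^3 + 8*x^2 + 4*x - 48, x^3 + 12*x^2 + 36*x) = x + 6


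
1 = 1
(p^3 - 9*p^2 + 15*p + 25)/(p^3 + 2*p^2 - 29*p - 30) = (p - 5)/(p + 6)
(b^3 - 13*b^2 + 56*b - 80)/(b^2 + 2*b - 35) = (b^2 - 8*b + 16)/(b + 7)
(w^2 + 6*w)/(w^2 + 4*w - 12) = w/(w - 2)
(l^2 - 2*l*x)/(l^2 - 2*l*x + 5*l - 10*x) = l/(l + 5)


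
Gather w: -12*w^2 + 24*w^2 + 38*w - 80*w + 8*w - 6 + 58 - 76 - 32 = 12*w^2 - 34*w - 56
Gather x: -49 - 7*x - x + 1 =-8*x - 48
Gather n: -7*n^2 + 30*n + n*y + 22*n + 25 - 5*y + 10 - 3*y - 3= -7*n^2 + n*(y + 52) - 8*y + 32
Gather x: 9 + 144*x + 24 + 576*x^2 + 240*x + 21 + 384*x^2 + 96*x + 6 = 960*x^2 + 480*x + 60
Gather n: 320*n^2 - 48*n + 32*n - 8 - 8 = 320*n^2 - 16*n - 16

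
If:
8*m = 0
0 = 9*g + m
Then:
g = 0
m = 0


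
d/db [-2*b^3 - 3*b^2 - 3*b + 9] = -6*b^2 - 6*b - 3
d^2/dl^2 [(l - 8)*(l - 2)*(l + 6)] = 6*l - 8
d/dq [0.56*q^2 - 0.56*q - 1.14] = 1.12*q - 0.56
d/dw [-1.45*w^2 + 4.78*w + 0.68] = 4.78 - 2.9*w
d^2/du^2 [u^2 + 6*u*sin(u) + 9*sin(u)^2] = -6*u*sin(u) - 36*sin(u)^2 + 12*cos(u) + 20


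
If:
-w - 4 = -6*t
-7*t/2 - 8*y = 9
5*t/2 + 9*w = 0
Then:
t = 72/113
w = -20/113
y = -1269/904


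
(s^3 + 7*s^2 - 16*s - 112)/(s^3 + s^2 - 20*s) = (s^2 + 11*s + 28)/(s*(s + 5))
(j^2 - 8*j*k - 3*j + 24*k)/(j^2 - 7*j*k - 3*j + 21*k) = (j - 8*k)/(j - 7*k)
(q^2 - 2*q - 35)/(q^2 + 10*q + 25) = (q - 7)/(q + 5)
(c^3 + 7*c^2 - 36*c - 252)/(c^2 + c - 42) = c + 6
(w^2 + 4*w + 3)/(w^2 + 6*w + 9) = (w + 1)/(w + 3)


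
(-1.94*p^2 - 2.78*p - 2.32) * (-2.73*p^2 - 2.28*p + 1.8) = 5.2962*p^4 + 12.0126*p^3 + 9.18*p^2 + 0.2856*p - 4.176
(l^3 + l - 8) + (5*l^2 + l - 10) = l^3 + 5*l^2 + 2*l - 18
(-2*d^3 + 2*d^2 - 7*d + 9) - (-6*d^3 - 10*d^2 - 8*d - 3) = 4*d^3 + 12*d^2 + d + 12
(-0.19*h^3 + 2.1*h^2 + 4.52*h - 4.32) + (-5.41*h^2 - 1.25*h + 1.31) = -0.19*h^3 - 3.31*h^2 + 3.27*h - 3.01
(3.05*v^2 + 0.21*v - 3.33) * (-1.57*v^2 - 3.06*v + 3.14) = -4.7885*v^4 - 9.6627*v^3 + 14.1625*v^2 + 10.8492*v - 10.4562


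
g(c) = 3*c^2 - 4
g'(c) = 6*c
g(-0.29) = -3.75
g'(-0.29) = -1.74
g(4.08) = 45.94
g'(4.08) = 24.48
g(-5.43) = 84.45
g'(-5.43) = -32.58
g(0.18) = -3.90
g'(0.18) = 1.08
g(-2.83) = 20.03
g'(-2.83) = -16.98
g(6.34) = 116.59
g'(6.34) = 38.04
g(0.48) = -3.31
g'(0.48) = 2.88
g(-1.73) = 4.98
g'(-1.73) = -10.38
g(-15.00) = 671.00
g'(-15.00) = -90.00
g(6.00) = 104.00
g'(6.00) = 36.00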